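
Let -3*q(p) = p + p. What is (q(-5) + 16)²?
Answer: 3364/9 ≈ 373.78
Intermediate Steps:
q(p) = -2*p/3 (q(p) = -(p + p)/3 = -2*p/3)
(q(-5) + 16)² = (-⅔*(-5) + 16)² = (10/3 + 16)² = (58/3)² = 3364/9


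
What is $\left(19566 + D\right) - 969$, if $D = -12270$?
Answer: $6327$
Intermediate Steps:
$\left(19566 + D\right) - 969 = \left(19566 - 12270\right) - 969 = 7296 - 969 = 6327$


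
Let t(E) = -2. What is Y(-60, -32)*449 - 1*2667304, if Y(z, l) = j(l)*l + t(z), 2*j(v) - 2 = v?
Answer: -2452682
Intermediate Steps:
j(v) = 1 + v/2
Y(z, l) = -2 + l*(1 + l/2) (Y(z, l) = (1 + l/2)*l - 2 = l*(1 + l/2) - 2 = -2 + l*(1 + l/2))
Y(-60, -32)*449 - 1*2667304 = (-2 + (½)*(-32)*(2 - 32))*449 - 1*2667304 = (-2 + (½)*(-32)*(-30))*449 - 2667304 = (-2 + 480)*449 - 2667304 = 478*449 - 2667304 = 214622 - 2667304 = -2452682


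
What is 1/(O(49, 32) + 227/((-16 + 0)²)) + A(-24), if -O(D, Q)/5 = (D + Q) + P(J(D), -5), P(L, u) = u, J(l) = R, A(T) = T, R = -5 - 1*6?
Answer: -2329528/97053 ≈ -24.003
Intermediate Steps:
R = -11 (R = -5 - 6 = -11)
J(l) = -11
O(D, Q) = 25 - 5*D - 5*Q (O(D, Q) = -5*((D + Q) - 5) = -5*(-5 + D + Q) = 25 - 5*D - 5*Q)
1/(O(49, 32) + 227/((-16 + 0)²)) + A(-24) = 1/((25 - 5*49 - 5*32) + 227/((-16 + 0)²)) - 24 = 1/((25 - 245 - 160) + 227/((-16)²)) - 24 = 1/(-380 + 227/256) - 24 = 1/(-97053/256) - 24 = -256/97053 - 24 = -2329528/97053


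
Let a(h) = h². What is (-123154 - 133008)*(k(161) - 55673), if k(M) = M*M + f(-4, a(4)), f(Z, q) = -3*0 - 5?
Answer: 7622612634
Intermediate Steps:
f(Z, q) = -5 (f(Z, q) = 0 - 5 = -5)
k(M) = -5 + M² (k(M) = M*M - 5 = M² - 5 = -5 + M²)
(-123154 - 133008)*(k(161) - 55673) = (-123154 - 133008)*((-5 + 161²) - 55673) = -256162*((-5 + 25921) - 55673) = -256162*(25916 - 55673) = -256162*(-29757) = 7622612634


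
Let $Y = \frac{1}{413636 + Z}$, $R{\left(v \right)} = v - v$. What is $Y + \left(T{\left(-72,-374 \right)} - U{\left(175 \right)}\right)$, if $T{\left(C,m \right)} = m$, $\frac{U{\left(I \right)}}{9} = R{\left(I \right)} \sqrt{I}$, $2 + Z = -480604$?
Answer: $- \frac{25046781}{66970} \approx -374.0$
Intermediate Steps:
$Z = -480606$ ($Z = -2 - 480604 = -480606$)
$R{\left(v \right)} = 0$
$Y = - \frac{1}{66970}$ ($Y = \frac{1}{413636 - 480606} = \frac{1}{-66970} = - \frac{1}{66970} \approx -1.4932 \cdot 10^{-5}$)
$U{\left(I \right)} = 0$ ($U{\left(I \right)} = 9 \cdot 0 \sqrt{I} = 9 \cdot 0 = 0$)
$Y + \left(T{\left(-72,-374 \right)} - U{\left(175 \right)}\right) = - \frac{1}{66970} - 374 = - \frac{25046781}{66970}$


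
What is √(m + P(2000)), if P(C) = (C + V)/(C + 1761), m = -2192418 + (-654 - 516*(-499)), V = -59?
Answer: 3*I*√3042124351783/3761 ≈ 1391.3*I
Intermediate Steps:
m = -1935588 (m = -2192418 + (-654 + 257484) = -2192418 + 256830 = -1935588)
P(C) = (-59 + C)/(1761 + C) (P(C) = (C - 59)/(C + 1761) = (-59 + C)/(1761 + C))
√(m + P(2000)) = √(-1935588 + (-59 + 2000)/(1761 + 2000)) = √(-1935588 + 1941/3761) = √(-7279744527/3761) = 3*I*√3042124351783/3761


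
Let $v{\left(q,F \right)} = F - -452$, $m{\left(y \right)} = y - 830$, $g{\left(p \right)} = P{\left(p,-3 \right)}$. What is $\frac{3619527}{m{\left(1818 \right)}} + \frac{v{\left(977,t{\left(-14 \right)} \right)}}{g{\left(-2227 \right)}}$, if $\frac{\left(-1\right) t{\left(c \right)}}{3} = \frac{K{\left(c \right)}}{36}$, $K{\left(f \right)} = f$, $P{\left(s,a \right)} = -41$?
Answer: $\frac{443858635}{121524} \approx 3652.4$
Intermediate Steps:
$g{\left(p \right)} = -41$
$t{\left(c \right)} = - \frac{c}{12}$ ($t{\left(c \right)} = - 3 \frac{c}{36} = - \frac{c}{12}$)
$m{\left(y \right)} = -830 + y$ ($m{\left(y \right)} = y - 830 = -830 + y$)
$v{\left(q,F \right)} = 452 + F$ ($v{\left(q,F \right)} = F + 452 = 452 + F$)
$\frac{3619527}{m{\left(1818 \right)}} + \frac{v{\left(977,t{\left(-14 \right)} \right)}}{g{\left(-2227 \right)}} = \frac{3619527}{-830 + 1818} + \frac{452 - - \frac{7}{6}}{-41} = \frac{3619527}{988} + \left(452 + \frac{7}{6}\right) \left(- \frac{1}{41}\right) = 3619527 \cdot \frac{1}{988} + \frac{2719}{6} \left(- \frac{1}{41}\right) = \frac{3619527}{988} - \frac{2719}{246} = \frac{443858635}{121524}$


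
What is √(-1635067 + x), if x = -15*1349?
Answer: I*√1655302 ≈ 1286.6*I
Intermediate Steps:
x = -20235
√(-1635067 + x) = √(-1635067 - 20235) = √(-1655302) = I*√1655302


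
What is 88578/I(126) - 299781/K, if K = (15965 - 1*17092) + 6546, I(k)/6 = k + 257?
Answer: -34815426/2075477 ≈ -16.775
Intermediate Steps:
I(k) = 1542 + 6*k (I(k) = 6*(k + 257) = 6*(257 + k) = 1542 + 6*k)
K = 5419 (K = (15965 - 17092) + 6546 = -1127 + 6546 = 5419)
88578/I(126) - 299781/K = 88578/(1542 + 6*126) - 299781/5419 = 88578/(1542 + 756) - 299781*1/5419 = 88578/2298 - 299781/5419 = 88578*(1/2298) - 299781/5419 = 14763/383 - 299781/5419 = -34815426/2075477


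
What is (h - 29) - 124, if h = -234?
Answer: -387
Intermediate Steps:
(h - 29) - 124 = (-234 - 29) - 124 = -263 - 124 = -387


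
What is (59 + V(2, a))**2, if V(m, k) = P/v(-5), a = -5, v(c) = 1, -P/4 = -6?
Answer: 6889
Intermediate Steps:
P = 24 (P = -4*(-6) = 24)
V(m, k) = 24 (V(m, k) = 24/1 = 24*1 = 24)
(59 + V(2, a))**2 = (59 + 24)**2 = 83**2 = 6889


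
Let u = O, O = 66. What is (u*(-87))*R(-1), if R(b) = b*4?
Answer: 22968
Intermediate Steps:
R(b) = 4*b
u = 66
(u*(-87))*R(-1) = (66*(-87))*(4*(-1)) = -5742*(-4) = 22968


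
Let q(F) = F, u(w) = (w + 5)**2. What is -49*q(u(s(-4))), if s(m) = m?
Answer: -49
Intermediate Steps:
u(w) = (5 + w)**2
-49*q(u(s(-4))) = -49*(5 - 4)**2 = -49*1**2 = -49*1 = -49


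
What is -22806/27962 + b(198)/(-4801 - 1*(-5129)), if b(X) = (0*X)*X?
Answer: -11403/13981 ≈ -0.81561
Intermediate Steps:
b(X) = 0 (b(X) = 0*X = 0)
-22806/27962 + b(198)/(-4801 - 1*(-5129)) = -22806/27962 + 0/(-4801 - 1*(-5129)) = -22806*1/27962 + 0/(-4801 + 5129) = -11403/13981 + 0/328 = -11403/13981 + 0*(1/328) = -11403/13981 + 0 = -11403/13981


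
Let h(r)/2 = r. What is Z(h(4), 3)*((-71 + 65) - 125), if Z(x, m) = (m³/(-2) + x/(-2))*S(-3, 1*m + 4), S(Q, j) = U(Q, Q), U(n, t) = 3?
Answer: 13755/2 ≈ 6877.5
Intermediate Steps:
h(r) = 2*r
S(Q, j) = 3
Z(x, m) = -3*x/2 - 3*m³/2 (Z(x, m) = (m³/(-2) + x/(-2))*3 = (m³*(-½) + x*(-½))*3 = (-m³/2 - x/2)*3 = (-x/2 - m³/2)*3 = -3*x/2 - 3*m³/2)
Z(h(4), 3)*((-71 + 65) - 125) = (-3*4 - 3/2*3³)*((-71 + 65) - 125) = (-3/2*8 - 3/2*27)*(-6 - 125) = (-12 - 81/2)*(-131) = -105/2*(-131) = 13755/2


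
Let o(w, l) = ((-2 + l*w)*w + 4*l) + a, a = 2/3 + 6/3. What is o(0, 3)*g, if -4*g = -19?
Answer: 209/3 ≈ 69.667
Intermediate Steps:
g = 19/4 (g = -¼*(-19) = 19/4 ≈ 4.7500)
a = 8/3 (a = 2*(⅓) + 6*(⅓) = ⅔ + 2 = 8/3 ≈ 2.6667)
o(w, l) = 8/3 + 4*l + w*(-2 + l*w) (o(w, l) = ((-2 + l*w)*w + 4*l) + 8/3 = (w*(-2 + l*w) + 4*l) + 8/3 = (4*l + w*(-2 + l*w)) + 8/3 = 8/3 + 4*l + w*(-2 + l*w))
o(0, 3)*g = (8/3 - 2*0 + 4*3 + 3*0²)*(19/4) = (8/3 + 0 + 12 + 3*0)*(19/4) = (8/3 + 0 + 12 + 0)*(19/4) = (44/3)*(19/4) = 209/3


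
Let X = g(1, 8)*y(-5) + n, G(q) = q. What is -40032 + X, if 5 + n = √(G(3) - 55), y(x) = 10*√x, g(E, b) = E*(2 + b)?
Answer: -40037 + 2*I*√13 + 100*I*√5 ≈ -40037.0 + 230.82*I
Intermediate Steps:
n = -5 + 2*I*√13 (n = -5 + √(3 - 55) = -5 + √(-52) = -5 + 2*I*√13 ≈ -5.0 + 7.2111*I)
X = -5 + 2*I*√13 + 100*I*√5 (X = (1*(2 + 8))*(10*√(-5)) + (-5 + 2*I*√13) = (1*10)*(10*(I*√5)) + (-5 + 2*I*√13) = 10*(10*I*√5) + (-5 + 2*I*√13) = 100*I*√5 + (-5 + 2*I*√13) = -5 + 2*I*√13 + 100*I*√5 ≈ -5.0 + 230.82*I)
-40032 + X = -40032 + (-5 + 2*I*√13 + 100*I*√5) = -40037 + 2*I*√13 + 100*I*√5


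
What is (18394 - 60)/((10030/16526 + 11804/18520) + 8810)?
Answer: 701416488460/337097852463 ≈ 2.0807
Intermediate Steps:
(18394 - 60)/((10030/16526 + 11804/18520) + 8810) = 18334/((10030*(1/16526) + 11804*(1/18520)) + 8810) = 18334/((5015/8263 + 2951/4630) + 8810) = 18334/(47603563/38257690 + 8810) = 18334/(337097852463/38257690) = 18334*(38257690/337097852463) = 701416488460/337097852463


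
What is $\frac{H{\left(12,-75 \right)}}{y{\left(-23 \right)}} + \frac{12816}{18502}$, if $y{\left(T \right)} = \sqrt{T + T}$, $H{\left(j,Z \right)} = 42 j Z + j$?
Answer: $\frac{6408}{9251} + \frac{18894 i \sqrt{46}}{23} \approx 0.69268 + 5571.5 i$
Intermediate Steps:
$H{\left(j,Z \right)} = j + 42 Z j$ ($H{\left(j,Z \right)} = 42 Z j + j = j + 42 Z j$)
$y{\left(T \right)} = \sqrt{2} \sqrt{T}$ ($y{\left(T \right)} = \sqrt{2 T} = \sqrt{2} \sqrt{T}$)
$\frac{H{\left(12,-75 \right)}}{y{\left(-23 \right)}} + \frac{12816}{18502} = \frac{12 \left(1 + 42 \left(-75\right)\right)}{\sqrt{2} \sqrt{-23}} + \frac{12816}{18502} = \frac{12 \left(1 - 3150\right)}{\sqrt{2} i \sqrt{23}} + 12816 \cdot \frac{1}{18502} = \frac{12 \left(-3149\right)}{i \sqrt{46}} + \frac{6408}{9251} = - 37788 \left(- \frac{i \sqrt{46}}{46}\right) + \frac{6408}{9251} = \frac{18894 i \sqrt{46}}{23} + \frac{6408}{9251} = \frac{6408}{9251} + \frac{18894 i \sqrt{46}}{23}$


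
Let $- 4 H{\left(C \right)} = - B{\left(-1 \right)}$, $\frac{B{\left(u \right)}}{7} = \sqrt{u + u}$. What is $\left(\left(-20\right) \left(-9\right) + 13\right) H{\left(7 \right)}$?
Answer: $\frac{1351 i \sqrt{2}}{4} \approx 477.65 i$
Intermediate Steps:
$B{\left(u \right)} = 7 \sqrt{2} \sqrt{u}$ ($B{\left(u \right)} = 7 \sqrt{u + u} = 7 \sqrt{2 u} = 7 \sqrt{2} \sqrt{u}$)
$H{\left(C \right)} = \frac{7 i \sqrt{2}}{4}$ ($H{\left(C \right)} = - \frac{\left(-1\right) 7 \sqrt{2} \sqrt{-1}}{4} = - \frac{\left(-1\right) 7 \sqrt{2} i}{4} = - \frac{\left(-1\right) 7 i \sqrt{2}}{4} = - \frac{\left(-7\right) i \sqrt{2}}{4} = \frac{7 i \sqrt{2}}{4}$)
$\left(\left(-20\right) \left(-9\right) + 13\right) H{\left(7 \right)} = \left(\left(-20\right) \left(-9\right) + 13\right) \frac{7 i \sqrt{2}}{4} = \left(180 + 13\right) \frac{7 i \sqrt{2}}{4} = 193 \frac{7 i \sqrt{2}}{4} = \frac{1351 i \sqrt{2}}{4}$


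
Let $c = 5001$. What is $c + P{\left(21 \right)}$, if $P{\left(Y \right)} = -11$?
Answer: $4990$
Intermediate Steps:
$c + P{\left(21 \right)} = 5001 - 11 = 4990$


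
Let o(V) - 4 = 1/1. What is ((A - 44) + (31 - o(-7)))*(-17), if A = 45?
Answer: -459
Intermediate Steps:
o(V) = 5 (o(V) = 4 + 1/1 = 4 + 1 = 5)
((A - 44) + (31 - o(-7)))*(-17) = ((45 - 44) + (31 - 1*5))*(-17) = (1 + (31 - 5))*(-17) = (1 + 26)*(-17) = 27*(-17) = -459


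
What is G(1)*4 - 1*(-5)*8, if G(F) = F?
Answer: 44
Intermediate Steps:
G(1)*4 - 1*(-5)*8 = 1*4 - 1*(-5)*8 = 4 - (-5)*8 = 4 - 1*(-40) = 4 + 40 = 44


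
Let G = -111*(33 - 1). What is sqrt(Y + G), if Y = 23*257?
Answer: sqrt(2359) ≈ 48.570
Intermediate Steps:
G = -3552 (G = -111*32 = -3552)
Y = 5911
sqrt(Y + G) = sqrt(5911 - 3552) = sqrt(2359)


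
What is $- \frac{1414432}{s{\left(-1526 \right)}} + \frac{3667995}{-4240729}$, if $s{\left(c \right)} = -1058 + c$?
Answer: $\frac{748593087731}{1369755467} \approx 546.52$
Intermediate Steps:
$- \frac{1414432}{s{\left(-1526 \right)}} + \frac{3667995}{-4240729} = - \frac{1414432}{-1058 - 1526} + \frac{3667995}{-4240729} = - \frac{1414432}{-2584} + 3667995 \left(- \frac{1}{4240729}\right) = \left(-1414432\right) \left(- \frac{1}{2584}\right) - \frac{3667995}{4240729} = \frac{176804}{323} - \frac{3667995}{4240729} = \frac{748593087731}{1369755467}$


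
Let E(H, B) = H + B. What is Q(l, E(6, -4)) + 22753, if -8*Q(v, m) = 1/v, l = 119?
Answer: 21660855/952 ≈ 22753.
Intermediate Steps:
E(H, B) = B + H
Q(v, m) = -1/(8*v)
Q(l, E(6, -4)) + 22753 = -⅛/119 + 22753 = -⅛*1/119 + 22753 = -1/952 + 22753 = 21660855/952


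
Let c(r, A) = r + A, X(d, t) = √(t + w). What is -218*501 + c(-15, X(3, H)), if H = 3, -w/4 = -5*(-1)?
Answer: -109233 + I*√17 ≈ -1.0923e+5 + 4.1231*I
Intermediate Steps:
w = -20 (w = -(-20)*(-1) = -4*5 = -20)
X(d, t) = √(-20 + t) (X(d, t) = √(t - 20) = √(-20 + t))
c(r, A) = A + r
-218*501 + c(-15, X(3, H)) = -218*501 + (√(-20 + 3) - 15) = -109218 + (√(-17) - 15) = -109218 + (I*√17 - 15) = -109218 + (-15 + I*√17) = -109233 + I*√17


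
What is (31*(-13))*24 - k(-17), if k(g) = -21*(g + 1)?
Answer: -10008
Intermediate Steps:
k(g) = -21 - 21*g (k(g) = -21*(1 + g) = -21 - 21*g)
(31*(-13))*24 - k(-17) = (31*(-13))*24 - (-21 - 21*(-17)) = -403*24 - (-21 + 357) = -9672 - 1*336 = -9672 - 336 = -10008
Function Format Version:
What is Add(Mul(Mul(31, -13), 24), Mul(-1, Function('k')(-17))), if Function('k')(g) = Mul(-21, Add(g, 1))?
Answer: -10008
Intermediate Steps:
Function('k')(g) = Add(-21, Mul(-21, g)) (Function('k')(g) = Mul(-21, Add(1, g)) = Add(-21, Mul(-21, g)))
Add(Mul(Mul(31, -13), 24), Mul(-1, Function('k')(-17))) = Add(Mul(Mul(31, -13), 24), Mul(-1, Add(-21, Mul(-21, -17)))) = Add(Mul(-403, 24), Mul(-1, Add(-21, 357))) = Add(-9672, Mul(-1, 336)) = Add(-9672, -336) = -10008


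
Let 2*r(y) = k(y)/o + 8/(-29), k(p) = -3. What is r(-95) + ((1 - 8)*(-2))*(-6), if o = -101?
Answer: -492793/5858 ≈ -84.123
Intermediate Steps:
r(y) = -721/5858 (r(y) = (-3/(-101) + 8/(-29))/2 = (-3*(-1/101) + 8*(-1/29))/2 = (3/101 - 8/29)/2 = (1/2)*(-721/2929) = -721/5858)
r(-95) + ((1 - 8)*(-2))*(-6) = -721/5858 + ((1 - 8)*(-2))*(-6) = -721/5858 - 7*(-2)*(-6) = -721/5858 + 14*(-6) = -721/5858 - 84 = -492793/5858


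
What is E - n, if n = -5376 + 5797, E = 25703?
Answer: 25282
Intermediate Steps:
n = 421
E - n = 25703 - 1*421 = 25703 - 421 = 25282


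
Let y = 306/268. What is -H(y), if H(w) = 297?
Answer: -297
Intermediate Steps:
y = 153/134 (y = 306*(1/268) = 153/134 ≈ 1.1418)
-H(y) = -1*297 = -297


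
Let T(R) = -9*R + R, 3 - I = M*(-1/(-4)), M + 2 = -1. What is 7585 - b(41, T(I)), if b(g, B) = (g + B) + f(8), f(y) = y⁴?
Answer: 3478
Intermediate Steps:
M = -3 (M = -2 - 1 = -3)
I = 15/4 (I = 3 - (-3)*(-1/(-4)) = 3 - (-3)*(-1*(-¼)) = 3 - (-3)/4 = 3 - 1*(-¾) = 3 + ¾ = 15/4 ≈ 3.7500)
T(R) = -8*R
b(g, B) = 4096 + B + g (b(g, B) = (g + B) + 8⁴ = (B + g) + 4096 = 4096 + B + g)
7585 - b(41, T(I)) = 7585 - (4096 - 8*15/4 + 41) = 7585 - (4096 - 30 + 41) = 7585 - 1*4107 = 7585 - 4107 = 3478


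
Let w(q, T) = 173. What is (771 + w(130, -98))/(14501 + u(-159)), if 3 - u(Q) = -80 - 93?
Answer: 944/14677 ≈ 0.064318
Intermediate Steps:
u(Q) = 176 (u(Q) = 3 - (-80 - 93) = 3 - 1*(-173) = 3 + 173 = 176)
(771 + w(130, -98))/(14501 + u(-159)) = (771 + 173)/(14501 + 176) = 944/14677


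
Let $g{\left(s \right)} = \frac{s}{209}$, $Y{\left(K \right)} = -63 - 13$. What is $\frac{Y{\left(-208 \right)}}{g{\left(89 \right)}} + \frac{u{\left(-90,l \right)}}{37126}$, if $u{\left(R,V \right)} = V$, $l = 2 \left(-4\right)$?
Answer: $- \frac{294855048}{1652107} \approx -178.47$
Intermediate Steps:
$Y{\left(K \right)} = -76$
$g{\left(s \right)} = \frac{s}{209}$ ($g{\left(s \right)} = s \frac{1}{209} = \frac{s}{209}$)
$l = -8$
$\frac{Y{\left(-208 \right)}}{g{\left(89 \right)}} + \frac{u{\left(-90,l \right)}}{37126} = - \frac{76}{\frac{1}{209} \cdot 89} - \frac{8}{37126} = - \frac{76}{\frac{89}{209}} - \frac{4}{18563} = \left(-76\right) \frac{209}{89} - \frac{4}{18563} = - \frac{15884}{89} - \frac{4}{18563} = - \frac{294855048}{1652107}$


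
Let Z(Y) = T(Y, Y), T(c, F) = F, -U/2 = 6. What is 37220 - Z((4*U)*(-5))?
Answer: 36980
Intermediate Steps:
U = -12 (U = -2*6 = -12)
Z(Y) = Y
37220 - Z((4*U)*(-5)) = 37220 - 4*(-12)*(-5) = 37220 - (-48)*(-5) = 37220 - 1*240 = 37220 - 240 = 36980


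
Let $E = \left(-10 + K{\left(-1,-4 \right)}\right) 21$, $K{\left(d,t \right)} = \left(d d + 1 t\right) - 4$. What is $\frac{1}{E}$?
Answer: $- \frac{1}{357} \approx -0.0028011$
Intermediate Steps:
$K{\left(d,t \right)} = -4 + t + d^{2}$ ($K{\left(d,t \right)} = \left(d^{2} + t\right) - 4 = \left(t + d^{2}\right) - 4 = -4 + t + d^{2}$)
$E = -357$ ($E = \left(-10 - \left(8 - 1\right)\right) 21 = \left(-10 - 7\right) 21 = \left(-17\right) 21 = -357$)
$\frac{1}{E} = \frac{1}{-357} = - \frac{1}{357}$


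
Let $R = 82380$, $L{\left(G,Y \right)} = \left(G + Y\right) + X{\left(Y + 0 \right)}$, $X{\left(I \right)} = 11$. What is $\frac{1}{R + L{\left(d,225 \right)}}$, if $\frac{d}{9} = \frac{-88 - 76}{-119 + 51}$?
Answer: $\frac{17}{1404841} \approx 1.2101 \cdot 10^{-5}$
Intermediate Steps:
$d = \frac{369}{17}$ ($d = 9 \frac{-88 - 76}{-119 + 51} = 9 \left(- \frac{164}{-68}\right) = 9 \left(\left(-164\right) \left(- \frac{1}{68}\right)\right) = 9 \cdot \frac{41}{17} = \frac{369}{17} \approx 21.706$)
$L{\left(G,Y \right)} = 11 + G + Y$ ($L{\left(G,Y \right)} = \left(G + Y\right) + 11 = 11 + G + Y$)
$\frac{1}{R + L{\left(d,225 \right)}} = \frac{1}{82380 + \left(11 + \frac{369}{17} + 225\right)} = \frac{1}{82380 + \frac{4381}{17}} = \frac{1}{\frac{1404841}{17}} = \frac{17}{1404841}$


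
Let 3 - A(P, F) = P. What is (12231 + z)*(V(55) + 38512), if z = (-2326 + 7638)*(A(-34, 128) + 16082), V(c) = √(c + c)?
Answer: 3298027457808 + 85636359*√110 ≈ 3.2989e+12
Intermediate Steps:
A(P, F) = 3 - P
V(c) = √2*√c (V(c) = √(2*c) = √2*√c)
z = 85624128 (z = (-2326 + 7638)*((3 - 1*(-34)) + 16082) = 5312*((3 + 34) + 16082) = 5312*(37 + 16082) = 5312*16119 = 85624128)
(12231 + z)*(V(55) + 38512) = (12231 + 85624128)*(√2*√55 + 38512) = 85636359*(√110 + 38512) = 85636359*(38512 + √110) = 3298027457808 + 85636359*√110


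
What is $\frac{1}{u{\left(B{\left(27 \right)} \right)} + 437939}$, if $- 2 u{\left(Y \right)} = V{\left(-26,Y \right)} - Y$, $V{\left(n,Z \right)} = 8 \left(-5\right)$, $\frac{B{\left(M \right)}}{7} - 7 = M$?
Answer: $\frac{1}{438078} \approx 2.2827 \cdot 10^{-6}$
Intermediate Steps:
$B{\left(M \right)} = 49 + 7 M$
$V{\left(n,Z \right)} = -40$
$u{\left(Y \right)} = 20 + \frac{Y}{2}$ ($u{\left(Y \right)} = - \frac{-40 - Y}{2} = 20 + \frac{Y}{2}$)
$\frac{1}{u{\left(B{\left(27 \right)} \right)} + 437939} = \frac{1}{\left(20 + \frac{49 + 7 \cdot 27}{2}\right) + 437939} = \frac{1}{\left(20 + \frac{49 + 189}{2}\right) + 437939} = \frac{1}{\left(20 + \frac{1}{2} \cdot 238\right) + 437939} = \frac{1}{\left(20 + 119\right) + 437939} = \frac{1}{139 + 437939} = \frac{1}{438078}$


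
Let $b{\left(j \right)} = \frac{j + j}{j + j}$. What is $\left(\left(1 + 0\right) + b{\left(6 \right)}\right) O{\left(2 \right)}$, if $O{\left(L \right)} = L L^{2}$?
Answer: $16$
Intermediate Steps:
$O{\left(L \right)} = L^{3}$
$b{\left(j \right)} = 1$ ($b{\left(j \right)} = \frac{2 j}{2 j} = 2 j \frac{1}{2 j} = 1$)
$\left(\left(1 + 0\right) + b{\left(6 \right)}\right) O{\left(2 \right)} = \left(\left(1 + 0\right) + 1\right) 2^{3} = \left(1 + 1\right) 8 = 2 \cdot 8 = 16$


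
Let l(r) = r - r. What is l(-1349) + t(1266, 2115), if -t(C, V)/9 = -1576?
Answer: 14184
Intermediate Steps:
t(C, V) = 14184 (t(C, V) = -9*(-1576) = 14184)
l(r) = 0
l(-1349) + t(1266, 2115) = 0 + 14184 = 14184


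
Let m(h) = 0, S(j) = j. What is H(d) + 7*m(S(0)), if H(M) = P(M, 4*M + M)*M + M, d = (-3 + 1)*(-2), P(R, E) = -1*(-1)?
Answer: 8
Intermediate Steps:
P(R, E) = 1
d = 4 (d = -2*(-2) = 4)
H(M) = 2*M (H(M) = 1*M + M = M + M = 2*M)
H(d) + 7*m(S(0)) = 2*4 + 7*0 = 8 + 0 = 8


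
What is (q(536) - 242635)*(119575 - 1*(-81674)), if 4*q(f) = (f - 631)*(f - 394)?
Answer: -99017526735/2 ≈ -4.9509e+10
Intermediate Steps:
q(f) = (-631 + f)*(-394 + f)/4 (q(f) = ((f - 631)*(f - 394))/4 = ((-631 + f)*(-394 + f))/4 = (-631 + f)*(-394 + f)/4)
(q(536) - 242635)*(119575 - 1*(-81674)) = ((124307/2 - 1025/4*536 + (1/4)*536**2) - 242635)*(119575 - 1*(-81674)) = ((124307/2 - 137350 + (1/4)*287296) - 242635)*(119575 + 81674) = ((124307/2 - 137350 + 71824) - 242635)*201249 = (-6745/2 - 242635)*201249 = -492015/2*201249 = -99017526735/2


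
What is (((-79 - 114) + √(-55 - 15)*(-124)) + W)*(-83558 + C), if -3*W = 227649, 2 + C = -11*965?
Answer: 7164457300 + 11677700*I*√70 ≈ 7.1645e+9 + 9.7703e+7*I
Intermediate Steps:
C = -10617 (C = -2 - 11*965 = -2 - 10615 = -10617)
W = -75883 (W = -⅓*227649 = -75883)
(((-79 - 114) + √(-55 - 15)*(-124)) + W)*(-83558 + C) = (((-79 - 114) + √(-55 - 15)*(-124)) - 75883)*(-83558 - 10617) = ((-193 + √(-70)*(-124)) - 75883)*(-94175) = ((-193 + (I*√70)*(-124)) - 75883)*(-94175) = ((-193 - 124*I*√70) - 75883)*(-94175) = (-76076 - 124*I*√70)*(-94175) = 7164457300 + 11677700*I*√70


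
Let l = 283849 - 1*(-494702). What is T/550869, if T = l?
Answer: 259517/183623 ≈ 1.4133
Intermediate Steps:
l = 778551 (l = 283849 + 494702 = 778551)
T = 778551
T/550869 = 778551/550869 = 778551*(1/550869) = 259517/183623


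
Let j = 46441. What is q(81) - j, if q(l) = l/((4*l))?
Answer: -185763/4 ≈ -46441.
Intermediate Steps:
q(l) = ¼ (q(l) = l*(1/(4*l)) = ¼)
q(81) - j = ¼ - 1*46441 = ¼ - 46441 = -185763/4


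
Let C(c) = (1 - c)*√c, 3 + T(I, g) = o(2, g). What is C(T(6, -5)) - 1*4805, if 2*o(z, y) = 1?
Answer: -4805 + 7*I*√10/4 ≈ -4805.0 + 5.534*I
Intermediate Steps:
o(z, y) = ½ (o(z, y) = (½)*1 = ½)
T(I, g) = -5/2 (T(I, g) = -3 + ½ = -5/2)
C(c) = √c*(1 - c)
C(T(6, -5)) - 1*4805 = √(-5/2)*(1 - 1*(-5/2)) - 1*4805 = (I*√10/2)*(1 + 5/2) - 4805 = (I*√10/2)*(7/2) - 4805 = 7*I*√10/4 - 4805 = -4805 + 7*I*√10/4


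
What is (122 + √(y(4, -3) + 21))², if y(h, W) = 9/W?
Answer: 14902 + 732*√2 ≈ 15937.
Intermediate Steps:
(122 + √(y(4, -3) + 21))² = (122 + √(9/(-3) + 21))² = (122 + √(9*(-⅓) + 21))² = (122 + √(-3 + 21))² = (122 + √18)² = (122 + 3*√2)²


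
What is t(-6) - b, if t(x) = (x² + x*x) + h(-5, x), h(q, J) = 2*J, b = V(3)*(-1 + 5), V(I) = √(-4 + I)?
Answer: 60 - 4*I ≈ 60.0 - 4.0*I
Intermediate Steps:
b = 4*I (b = √(-4 + 3)*(-1 + 5) = √(-1)*4 = I*4 = 4*I ≈ 4.0*I)
t(x) = 2*x + 2*x² (t(x) = (x² + x*x) + 2*x = (x² + x²) + 2*x = 2*x² + 2*x = 2*x + 2*x²)
t(-6) - b = 2*(-6)*(1 - 6) - 4*I = 2*(-6)*(-5) - 4*I = 60 - 4*I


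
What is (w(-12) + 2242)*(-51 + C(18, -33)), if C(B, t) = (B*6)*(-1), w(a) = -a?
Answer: -358386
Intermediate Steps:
C(B, t) = -6*B (C(B, t) = (6*B)*(-1) = -6*B)
(w(-12) + 2242)*(-51 + C(18, -33)) = (-1*(-12) + 2242)*(-51 - 6*18) = (12 + 2242)*(-51 - 108) = 2254*(-159) = -358386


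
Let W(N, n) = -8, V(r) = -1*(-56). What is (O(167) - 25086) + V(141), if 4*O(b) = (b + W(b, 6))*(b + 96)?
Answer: -58303/4 ≈ -14576.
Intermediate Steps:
V(r) = 56
O(b) = (-8 + b)*(96 + b)/4 (O(b) = ((b - 8)*(b + 96))/4 = ((-8 + b)*(96 + b))/4 = (-8 + b)*(96 + b)/4)
(O(167) - 25086) + V(141) = ((-192 + 22*167 + (1/4)*167**2) - 25086) + 56 = ((-192 + 3674 + (1/4)*27889) - 25086) + 56 = ((-192 + 3674 + 27889/4) - 25086) + 56 = (41817/4 - 25086) + 56 = -58527/4 + 56 = -58303/4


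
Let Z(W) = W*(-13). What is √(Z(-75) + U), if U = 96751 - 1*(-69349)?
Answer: 5*√6683 ≈ 408.75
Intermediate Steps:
U = 166100 (U = 96751 + 69349 = 166100)
Z(W) = -13*W
√(Z(-75) + U) = √(-13*(-75) + 166100) = √(975 + 166100) = √167075 = 5*√6683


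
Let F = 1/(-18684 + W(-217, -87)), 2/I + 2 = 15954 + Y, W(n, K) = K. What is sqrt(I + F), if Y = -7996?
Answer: sqrt(13637144014)/8296782 ≈ 0.014075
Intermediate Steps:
I = 1/3978 (I = 2/(-2 + (15954 - 7996)) = 2/(-2 + 7958) = 2/7956 = 2*(1/7956) = 1/3978 ≈ 0.00025138)
F = -1/18771 (F = 1/(-18684 - 87) = 1/(-18771) = -1/18771 ≈ -5.3274e-5)
sqrt(I + F) = sqrt(1/3978 - 1/18771) = sqrt(4931/24890346) = sqrt(13637144014)/8296782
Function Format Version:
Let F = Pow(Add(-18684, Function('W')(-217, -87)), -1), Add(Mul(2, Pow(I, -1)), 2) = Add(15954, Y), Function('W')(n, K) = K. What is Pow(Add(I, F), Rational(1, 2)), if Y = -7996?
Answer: Mul(Rational(1, 8296782), Pow(13637144014, Rational(1, 2))) ≈ 0.014075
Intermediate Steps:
I = Rational(1, 3978) (I = Mul(2, Pow(Add(-2, Add(15954, -7996)), -1)) = Mul(2, Pow(Add(-2, 7958), -1)) = Mul(2, Pow(7956, -1)) = Mul(2, Rational(1, 7956)) = Rational(1, 3978) ≈ 0.00025138)
F = Rational(-1, 18771) (F = Pow(Add(-18684, -87), -1) = Pow(-18771, -1) = Rational(-1, 18771) ≈ -5.3274e-5)
Pow(Add(I, F), Rational(1, 2)) = Pow(Add(Rational(1, 3978), Rational(-1, 18771)), Rational(1, 2)) = Pow(Rational(4931, 24890346), Rational(1, 2)) = Mul(Rational(1, 8296782), Pow(13637144014, Rational(1, 2)))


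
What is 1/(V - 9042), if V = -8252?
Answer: -1/17294 ≈ -5.7823e-5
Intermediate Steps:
1/(V - 9042) = 1/(-8252 - 9042) = 1/(-17294) = -1/17294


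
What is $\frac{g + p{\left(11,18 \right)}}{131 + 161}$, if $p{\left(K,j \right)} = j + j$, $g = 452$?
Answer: $\frac{122}{73} \approx 1.6712$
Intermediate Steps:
$p{\left(K,j \right)} = 2 j$
$\frac{g + p{\left(11,18 \right)}}{131 + 161} = \frac{452 + 2 \cdot 18}{131 + 161} = \frac{452 + 36}{292} = 488 \cdot \frac{1}{292} = \frac{122}{73}$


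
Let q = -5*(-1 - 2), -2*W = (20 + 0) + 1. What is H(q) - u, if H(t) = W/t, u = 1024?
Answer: -10247/10 ≈ -1024.7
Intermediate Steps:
W = -21/2 (W = -((20 + 0) + 1)/2 = -(20 + 1)/2 = -½*21 = -21/2 ≈ -10.500)
q = 15 (q = -5*(-3) = 15)
H(t) = -21/(2*t)
H(q) - u = -21/2/15 - 1*1024 = -21/2*1/15 - 1024 = -7/10 - 1024 = -10247/10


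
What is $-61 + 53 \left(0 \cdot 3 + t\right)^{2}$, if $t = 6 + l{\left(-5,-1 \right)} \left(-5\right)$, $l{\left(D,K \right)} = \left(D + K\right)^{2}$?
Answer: $1604567$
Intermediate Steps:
$t = -174$ ($t = 6 + \left(-5 - 1\right)^{2} \left(-5\right) = 6 + \left(-6\right)^{2} \left(-5\right) = 6 + 36 \left(-5\right) = 6 - 180 = -174$)
$-61 + 53 \left(0 \cdot 3 + t\right)^{2} = -61 + 53 \left(0 \cdot 3 - 174\right)^{2} = -61 + 53 \left(0 - 174\right)^{2} = -61 + 53 \left(-174\right)^{2} = -61 + 53 \cdot 30276 = -61 + 1604628 = 1604567$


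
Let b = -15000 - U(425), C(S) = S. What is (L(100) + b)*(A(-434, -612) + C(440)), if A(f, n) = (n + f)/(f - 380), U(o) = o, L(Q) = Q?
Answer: -2752415975/407 ≈ -6.7627e+6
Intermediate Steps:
A(f, n) = (f + n)/(-380 + f)
b = -15425 (b = -15000 - 1*425 = -15000 - 425 = -15425)
(L(100) + b)*(A(-434, -612) + C(440)) = (100 - 15425)*((-434 - 612)/(-380 - 434) + 440) = -15325*(-1046/(-814) + 440) = -15325*(-1/814*(-1046) + 440) = -15325*(523/407 + 440) = -15325*179603/407 = -2752415975/407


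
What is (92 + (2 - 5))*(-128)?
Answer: -11392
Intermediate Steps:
(92 + (2 - 5))*(-128) = (92 - 3)*(-128) = 89*(-128) = -11392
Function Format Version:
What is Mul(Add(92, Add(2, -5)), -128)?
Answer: -11392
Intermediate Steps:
Mul(Add(92, Add(2, -5)), -128) = Mul(Add(92, -3), -128) = Mul(89, -128) = -11392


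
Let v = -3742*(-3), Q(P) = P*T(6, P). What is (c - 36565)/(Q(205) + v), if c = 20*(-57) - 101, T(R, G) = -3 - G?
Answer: 18903/15707 ≈ 1.2035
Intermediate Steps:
Q(P) = P*(-3 - P)
c = -1241 (c = -1140 - 101 = -1241)
v = 11226
(c - 36565)/(Q(205) + v) = (-1241 - 36565)/(-1*205*(3 + 205) + 11226) = -37806/(-1*205*208 + 11226) = -37806/(-42640 + 11226) = -37806/(-31414) = -37806*(-1/31414) = 18903/15707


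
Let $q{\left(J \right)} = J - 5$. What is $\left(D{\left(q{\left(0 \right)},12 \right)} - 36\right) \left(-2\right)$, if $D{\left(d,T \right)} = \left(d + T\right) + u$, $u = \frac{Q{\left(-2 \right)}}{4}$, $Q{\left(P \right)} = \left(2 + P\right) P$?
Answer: $58$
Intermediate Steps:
$Q{\left(P \right)} = P \left(2 + P\right)$
$q{\left(J \right)} = -5 + J$
$u = 0$ ($u = \frac{\left(-2\right) \left(2 - 2\right)}{4} = \left(-2\right) 0 \cdot \frac{1}{4} = 0 \cdot \frac{1}{4} = 0$)
$D{\left(d,T \right)} = T + d$ ($D{\left(d,T \right)} = \left(d + T\right) + 0 = \left(T + d\right) + 0 = T + d$)
$\left(D{\left(q{\left(0 \right)},12 \right)} - 36\right) \left(-2\right) = \left(\left(12 + \left(-5 + 0\right)\right) - 36\right) \left(-2\right) = \left(\left(12 - 5\right) - 36\right) \left(-2\right) = \left(7 - 36\right) \left(-2\right) = \left(-29\right) \left(-2\right) = 58$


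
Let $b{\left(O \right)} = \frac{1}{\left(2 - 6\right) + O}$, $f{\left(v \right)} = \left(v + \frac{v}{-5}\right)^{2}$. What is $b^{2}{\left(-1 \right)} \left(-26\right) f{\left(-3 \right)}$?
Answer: $- \frac{3744}{625} \approx -5.9904$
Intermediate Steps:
$f{\left(v \right)} = \frac{16 v^{2}}{25}$ ($f{\left(v \right)} = \left(v + v \left(- \frac{1}{5}\right)\right)^{2} = \left(v - \frac{v}{5}\right)^{2} = \left(\frac{4 v}{5}\right)^{2} = \frac{16 v^{2}}{25}$)
$b{\left(O \right)} = \frac{1}{-4 + O}$ ($b{\left(O \right)} = \frac{1}{\left(2 - 6\right) + O} = \frac{1}{-4 + O}$)
$b^{2}{\left(-1 \right)} \left(-26\right) f{\left(-3 \right)} = \left(\frac{1}{-4 - 1}\right)^{2} \left(-26\right) \frac{16 \left(-3\right)^{2}}{25} = \left(\frac{1}{-5}\right)^{2} \left(-26\right) \frac{16}{25} \cdot 9 = \left(- \frac{1}{5}\right)^{2} \left(-26\right) \frac{144}{25} = \frac{1}{25} \left(-26\right) \frac{144}{25} = \left(- \frac{26}{25}\right) \frac{144}{25} = - \frac{3744}{625}$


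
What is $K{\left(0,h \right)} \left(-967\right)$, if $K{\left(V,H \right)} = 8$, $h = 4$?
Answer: $-7736$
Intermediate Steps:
$K{\left(0,h \right)} \left(-967\right) = 8 \left(-967\right) = -7736$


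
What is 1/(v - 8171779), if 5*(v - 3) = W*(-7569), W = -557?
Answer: -5/36642947 ≈ -1.3645e-7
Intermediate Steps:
v = 4215948/5 (v = 3 + (-557*(-7569))/5 = 3 + (⅕)*4215933 = 3 + 4215933/5 = 4215948/5 ≈ 8.4319e+5)
1/(v - 8171779) = 1/(4215948/5 - 8171779) = 1/(-36642947/5) = -5/36642947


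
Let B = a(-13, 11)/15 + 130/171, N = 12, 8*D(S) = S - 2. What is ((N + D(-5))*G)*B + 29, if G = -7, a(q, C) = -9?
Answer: 113009/6840 ≈ 16.522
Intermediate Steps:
D(S) = -¼ + S/8 (D(S) = (S - 2)/8 = (-2 + S)/8 = -¼ + S/8)
B = 137/855 (B = -9/15 + 130/171 = -9*1/15 + 130*(1/171) = -⅗ + 130/171 = 137/855 ≈ 0.16023)
((N + D(-5))*G)*B + 29 = ((12 + (-¼ + (⅛)*(-5)))*(-7))*(137/855) + 29 = ((12 + (-¼ - 5/8))*(-7))*(137/855) + 29 = ((12 - 7/8)*(-7))*(137/855) + 29 = ((89/8)*(-7))*(137/855) + 29 = -623/8*137/855 + 29 = -85351/6840 + 29 = 113009/6840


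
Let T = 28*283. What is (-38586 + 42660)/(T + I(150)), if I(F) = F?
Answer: 2037/4037 ≈ 0.50458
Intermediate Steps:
T = 7924
(-38586 + 42660)/(T + I(150)) = (-38586 + 42660)/(7924 + 150) = 4074/8074 = 4074*(1/8074) = 2037/4037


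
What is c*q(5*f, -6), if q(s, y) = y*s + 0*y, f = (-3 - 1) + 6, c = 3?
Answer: -180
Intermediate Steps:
f = 2 (f = -4 + 6 = 2)
q(s, y) = s*y (q(s, y) = s*y + 0 = s*y)
c*q(5*f, -6) = 3*((5*2)*(-6)) = 3*(10*(-6)) = 3*(-60) = -180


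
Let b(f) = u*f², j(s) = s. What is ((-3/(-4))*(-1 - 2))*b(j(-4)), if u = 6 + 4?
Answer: -360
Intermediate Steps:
u = 10
b(f) = 10*f²
((-3/(-4))*(-1 - 2))*b(j(-4)) = ((-3/(-4))*(-1 - 2))*(10*(-4)²) = (-3*(-¼)*(-3))*(10*16) = ((¾)*(-3))*160 = -9/4*160 = -360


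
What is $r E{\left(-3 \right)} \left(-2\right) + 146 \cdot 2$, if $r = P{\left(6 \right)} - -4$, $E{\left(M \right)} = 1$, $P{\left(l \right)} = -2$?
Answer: $288$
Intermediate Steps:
$r = 2$ ($r = -2 - -4 = -2 + 4 = 2$)
$r E{\left(-3 \right)} \left(-2\right) + 146 \cdot 2 = 2 \cdot 1 \left(-2\right) + 146 \cdot 2 = 2 \left(-2\right) + 292 = -4 + 292 = 288$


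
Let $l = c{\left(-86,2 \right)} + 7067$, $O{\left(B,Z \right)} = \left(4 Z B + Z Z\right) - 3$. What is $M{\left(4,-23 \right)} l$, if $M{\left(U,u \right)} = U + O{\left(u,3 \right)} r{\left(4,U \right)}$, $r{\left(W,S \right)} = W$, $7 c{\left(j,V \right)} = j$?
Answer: $- \frac{53136108}{7} \approx -7.5909 \cdot 10^{6}$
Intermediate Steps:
$c{\left(j,V \right)} = \frac{j}{7}$
$O{\left(B,Z \right)} = -3 + Z^{2} + 4 B Z$ ($O{\left(B,Z \right)} = \left(4 B Z + Z^{2}\right) - 3 = \left(Z^{2} + 4 B Z\right) - 3 = -3 + Z^{2} + 4 B Z$)
$M{\left(U,u \right)} = 24 + U + 48 u$ ($M{\left(U,u \right)} = U + \left(-3 + 3^{2} + 4 u 3\right) 4 = U + \left(-3 + 9 + 12 u\right) 4 = U + \left(6 + 12 u\right) 4 = U + \left(24 + 48 u\right) = 24 + U + 48 u$)
$l = \frac{49383}{7}$ ($l = \frac{1}{7} \left(-86\right) + 7067 = - \frac{86}{7} + 7067 = \frac{49383}{7} \approx 7054.7$)
$M{\left(4,-23 \right)} l = \left(24 + 4 + 48 \left(-23\right)\right) \frac{49383}{7} = \left(24 + 4 - 1104\right) \frac{49383}{7} = \left(-1076\right) \frac{49383}{7} = - \frac{53136108}{7}$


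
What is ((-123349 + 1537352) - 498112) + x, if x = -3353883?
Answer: -2437992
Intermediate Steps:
((-123349 + 1537352) - 498112) + x = ((-123349 + 1537352) - 498112) - 3353883 = (1414003 - 498112) - 3353883 = 915891 - 3353883 = -2437992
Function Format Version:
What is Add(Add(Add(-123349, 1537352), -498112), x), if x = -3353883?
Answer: -2437992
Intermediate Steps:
Add(Add(Add(-123349, 1537352), -498112), x) = Add(Add(Add(-123349, 1537352), -498112), -3353883) = Add(Add(1414003, -498112), -3353883) = Add(915891, -3353883) = -2437992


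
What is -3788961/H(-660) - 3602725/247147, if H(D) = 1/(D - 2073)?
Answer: 2559264127278986/247147 ≈ 1.0355e+10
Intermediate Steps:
H(D) = 1/(-2073 + D)
-3788961/H(-660) - 3602725/247147 = -3788961/(1/(-2073 - 660)) - 3602725/247147 = -3788961/(1/(-2733)) - 3602725*1/247147 = -3788961/(-1/2733) - 3602725/247147 = -3788961*(-2733) - 3602725/247147 = 10355230413 - 3602725/247147 = 2559264127278986/247147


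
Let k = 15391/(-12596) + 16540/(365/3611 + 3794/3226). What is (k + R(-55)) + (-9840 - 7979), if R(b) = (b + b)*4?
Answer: -124374215688985/23424818988 ≈ -5309.5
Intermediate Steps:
R(b) = 8*b (R(b) = (2*b)*4 = 8*b)
k = 303339554212907/23424818988 (k = 15391*(-1/12596) + 16540/(365*(1/3611) + 3794*(1/3226)) = -15391/12596 + 16540/(365/3611 + 1897/1613) = -15391/12596 + 16540/(7438812/5824543) = -15391/12596 + 16540*(5824543/7438812) = -15391/12596 + 24084485305/1859703 = 303339554212907/23424818988 ≈ 12950.)
(k + R(-55)) + (-9840 - 7979) = (303339554212907/23424818988 + 8*(-55)) + (-9840 - 7979) = (303339554212907/23424818988 - 440) - 17819 = 293032633858187/23424818988 - 17819 = -124374215688985/23424818988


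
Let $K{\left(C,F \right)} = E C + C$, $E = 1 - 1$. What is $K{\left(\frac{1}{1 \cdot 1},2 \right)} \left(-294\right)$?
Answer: $-294$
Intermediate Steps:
$E = 0$
$K{\left(C,F \right)} = C$ ($K{\left(C,F \right)} = 0 C + C = 0 + C = C$)
$K{\left(\frac{1}{1 \cdot 1},2 \right)} \left(-294\right) = \frac{1}{1 \cdot 1} \left(-294\right) = 1 \cdot 1 \left(-294\right) = 1 \left(-294\right) = -294$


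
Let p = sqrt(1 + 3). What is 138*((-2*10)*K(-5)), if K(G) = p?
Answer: -5520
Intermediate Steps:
p = 2 (p = sqrt(4) = 2)
K(G) = 2
138*((-2*10)*K(-5)) = 138*(-2*10*2) = 138*(-20*2) = 138*(-40) = -5520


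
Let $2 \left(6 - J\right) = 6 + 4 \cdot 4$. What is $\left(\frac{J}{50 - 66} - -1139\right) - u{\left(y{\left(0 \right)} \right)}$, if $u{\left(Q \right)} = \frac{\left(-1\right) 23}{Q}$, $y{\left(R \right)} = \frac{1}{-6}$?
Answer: $\frac{16021}{16} \approx 1001.3$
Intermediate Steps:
$J = -5$ ($J = 6 - \frac{6 + 4 \cdot 4}{2} = 6 - \frac{6 + 16}{2} = 6 - 11 = -5$)
$y{\left(R \right)} = - \frac{1}{6}$
$u{\left(Q \right)} = - \frac{23}{Q}$
$\left(\frac{J}{50 - 66} - -1139\right) - u{\left(y{\left(0 \right)} \right)} = \left(\frac{1}{50 - 66} \left(-5\right) - -1139\right) - - \frac{23}{- \frac{1}{6}} = \left(\frac{1}{-16} \left(-5\right) + 1139\right) - \left(-23\right) \left(-6\right) = \left(\left(- \frac{1}{16}\right) \left(-5\right) + 1139\right) - 138 = \left(\frac{5}{16} + 1139\right) - 138 = \frac{18229}{16} - 138 = \frac{16021}{16}$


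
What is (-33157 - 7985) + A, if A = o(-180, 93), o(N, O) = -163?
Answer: -41305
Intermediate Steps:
A = -163
(-33157 - 7985) + A = (-33157 - 7985) - 163 = -41142 - 163 = -41305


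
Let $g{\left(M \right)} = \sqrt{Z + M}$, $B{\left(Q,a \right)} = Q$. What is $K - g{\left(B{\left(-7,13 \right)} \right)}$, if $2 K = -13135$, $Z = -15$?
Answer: $- \frac{13135}{2} - i \sqrt{22} \approx -6567.5 - 4.6904 i$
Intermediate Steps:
$K = - \frac{13135}{2}$ ($K = \frac{1}{2} \left(-13135\right) = - \frac{13135}{2} \approx -6567.5$)
$g{\left(M \right)} = \sqrt{-15 + M}$
$K - g{\left(B{\left(-7,13 \right)} \right)} = - \frac{13135}{2} - \sqrt{-15 - 7} = - \frac{13135}{2} - \sqrt{-22} = - \frac{13135}{2} - i \sqrt{22}$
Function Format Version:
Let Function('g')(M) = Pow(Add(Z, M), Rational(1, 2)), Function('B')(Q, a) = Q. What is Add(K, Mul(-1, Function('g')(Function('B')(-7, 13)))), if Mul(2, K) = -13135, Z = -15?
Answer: Add(Rational(-13135, 2), Mul(-1, I, Pow(22, Rational(1, 2)))) ≈ Add(-6567.5, Mul(-4.6904, I))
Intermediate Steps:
K = Rational(-13135, 2) (K = Mul(Rational(1, 2), -13135) = Rational(-13135, 2) ≈ -6567.5)
Function('g')(M) = Pow(Add(-15, M), Rational(1, 2))
Add(K, Mul(-1, Function('g')(Function('B')(-7, 13)))) = Add(Rational(-13135, 2), Mul(-1, Pow(Add(-15, -7), Rational(1, 2)))) = Add(Rational(-13135, 2), Mul(-1, Pow(-22, Rational(1, 2)))) = Add(Rational(-13135, 2), Mul(-1, Mul(I, Pow(22, Rational(1, 2))))) = Add(Rational(-13135, 2), Mul(-1, I, Pow(22, Rational(1, 2))))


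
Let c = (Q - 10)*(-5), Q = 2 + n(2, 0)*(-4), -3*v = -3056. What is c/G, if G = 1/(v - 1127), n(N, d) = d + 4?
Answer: -13000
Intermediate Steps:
v = 3056/3 (v = -⅓*(-3056) = 3056/3 ≈ 1018.7)
n(N, d) = 4 + d
Q = -14 (Q = 2 + (4 + 0)*(-4) = 2 + 4*(-4) = 2 - 16 = -14)
c = 120 (c = (-14 - 10)*(-5) = -24*(-5) = 120)
G = -3/325 (G = 1/(3056/3 - 1127) = 1/(-325/3) = -3/325 ≈ -0.0092308)
c/G = 120/(-3/325) = 120*(-325/3) = -13000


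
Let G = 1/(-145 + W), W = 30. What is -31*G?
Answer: 31/115 ≈ 0.26957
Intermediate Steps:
G = -1/115 (G = 1/(-145 + 30) = 1/(-115) = -1/115 ≈ -0.0086956)
-31*G = -31*(-1/115) = 31/115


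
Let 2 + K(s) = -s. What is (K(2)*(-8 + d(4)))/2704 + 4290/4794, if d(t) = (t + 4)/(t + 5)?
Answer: 1100299/1215279 ≈ 0.90539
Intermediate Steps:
K(s) = -2 - s
d(t) = (4 + t)/(5 + t)
(K(2)*(-8 + d(4)))/2704 + 4290/4794 = ((-2 - 1*2)*(-8 + (4 + 4)/(5 + 4)))/2704 + 4290/4794 = ((-2 - 2)*(-8 + 8/9))*(1/2704) + 4290*(1/4794) = -4*(-8 + (1/9)*8)*(1/2704) + 715/799 = -4*(-8 + 8/9)*(1/2704) + 715/799 = -4*(-64/9)*(1/2704) + 715/799 = (256/9)*(1/2704) + 715/799 = 16/1521 + 715/799 = 1100299/1215279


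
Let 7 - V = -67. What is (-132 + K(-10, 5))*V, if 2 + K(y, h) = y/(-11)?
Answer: -108336/11 ≈ -9848.7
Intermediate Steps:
V = 74 (V = 7 - 1*(-67) = 7 + 67 = 74)
K(y, h) = -2 - y/11 (K(y, h) = -2 + y/(-11) = -2 + y*(-1/11) = -2 - y/11)
(-132 + K(-10, 5))*V = (-132 + (-2 - 1/11*(-10)))*74 = (-132 + (-2 + 10/11))*74 = (-132 - 12/11)*74 = -1464/11*74 = -108336/11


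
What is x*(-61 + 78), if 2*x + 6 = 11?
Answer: 85/2 ≈ 42.500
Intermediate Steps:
x = 5/2 (x = -3 + (½)*11 = -3 + 11/2 = 5/2 ≈ 2.5000)
x*(-61 + 78) = 5*(-61 + 78)/2 = (5/2)*17 = 85/2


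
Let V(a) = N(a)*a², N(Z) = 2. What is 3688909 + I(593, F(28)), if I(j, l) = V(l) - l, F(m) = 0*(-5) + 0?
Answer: 3688909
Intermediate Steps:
F(m) = 0 (F(m) = 0 + 0 = 0)
V(a) = 2*a²
I(j, l) = -l + 2*l² (I(j, l) = 2*l² - l = -l + 2*l²)
3688909 + I(593, F(28)) = 3688909 + 0*(-1 + 2*0) = 3688909 + 0*(-1 + 0) = 3688909 + 0*(-1) = 3688909 + 0 = 3688909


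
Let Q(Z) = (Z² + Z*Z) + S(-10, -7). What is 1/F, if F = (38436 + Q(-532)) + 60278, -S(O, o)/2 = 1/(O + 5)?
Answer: 5/3323812 ≈ 1.5043e-6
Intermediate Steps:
S(O, o) = -2/(5 + O) (S(O, o) = -2/(O + 5) = -2/(5 + O))
Q(Z) = ⅖ + 2*Z² (Q(Z) = (Z² + Z*Z) - 2/(5 - 10) = (Z² + Z²) - 2/(-5) = 2*Z² - 2*(-⅕) = 2*Z² + ⅖ = ⅖ + 2*Z²)
F = 3323812/5 (F = (38436 + (⅖ + 2*(-532)²)) + 60278 = (38436 + (⅖ + 2*283024)) + 60278 = (38436 + (⅖ + 566048)) + 60278 = (38436 + 2830242/5) + 60278 = 3022422/5 + 60278 = 3323812/5 ≈ 6.6476e+5)
1/F = 1/(3323812/5) = 5/3323812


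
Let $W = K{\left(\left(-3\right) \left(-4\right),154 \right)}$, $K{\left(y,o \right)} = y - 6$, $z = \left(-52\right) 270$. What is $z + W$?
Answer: $-14034$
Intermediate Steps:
$z = -14040$
$K{\left(y,o \right)} = -6 + y$ ($K{\left(y,o \right)} = y - 6 = -6 + y$)
$W = 6$ ($W = -6 - -12 = -6 + 12 = 6$)
$z + W = -14040 + 6 = -14034$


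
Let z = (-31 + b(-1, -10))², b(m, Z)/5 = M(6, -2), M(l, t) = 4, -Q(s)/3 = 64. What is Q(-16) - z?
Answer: -313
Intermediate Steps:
Q(s) = -192 (Q(s) = -3*64 = -192)
b(m, Z) = 20 (b(m, Z) = 5*4 = 20)
z = 121 (z = (-31 + 20)² = (-11)² = 121)
Q(-16) - z = -192 - 1*121 = -192 - 121 = -313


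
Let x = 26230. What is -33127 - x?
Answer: -59357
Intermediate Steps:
-33127 - x = -33127 - 1*26230 = -33127 - 26230 = -59357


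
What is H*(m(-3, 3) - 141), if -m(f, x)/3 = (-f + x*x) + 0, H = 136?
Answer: -24072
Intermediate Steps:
m(f, x) = -3*x² + 3*f (m(f, x) = -3*((-f + x*x) + 0) = -3*((-f + x²) + 0) = -3*((x² - f) + 0) = -3*(x² - f) = -3*x² + 3*f)
H*(m(-3, 3) - 141) = 136*((-3*3² + 3*(-3)) - 141) = 136*((-3*9 - 9) - 141) = 136*((-27 - 9) - 141) = 136*(-36 - 141) = 136*(-177) = -24072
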